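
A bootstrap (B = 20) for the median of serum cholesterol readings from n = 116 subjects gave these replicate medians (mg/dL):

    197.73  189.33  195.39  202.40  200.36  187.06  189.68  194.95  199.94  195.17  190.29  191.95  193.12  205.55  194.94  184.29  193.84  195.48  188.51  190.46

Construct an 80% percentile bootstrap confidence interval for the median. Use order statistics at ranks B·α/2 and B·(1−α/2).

(187.06, 200.36)

Sorted replicates: 184.29, 187.06, 188.51, 189.33, 189.68, 190.29, 190.46, 191.95, 193.12, 193.84, 194.94, 194.95, 195.17, 195.39, 195.48, 197.73, 199.94, 200.36, 202.40, 205.55
α = 0.20; lower rank = 20 × 0.100 = 2; upper rank = 20 × 0.900 = 18.
The 2nd smallest replicate is 187.06; the 18th is 200.36.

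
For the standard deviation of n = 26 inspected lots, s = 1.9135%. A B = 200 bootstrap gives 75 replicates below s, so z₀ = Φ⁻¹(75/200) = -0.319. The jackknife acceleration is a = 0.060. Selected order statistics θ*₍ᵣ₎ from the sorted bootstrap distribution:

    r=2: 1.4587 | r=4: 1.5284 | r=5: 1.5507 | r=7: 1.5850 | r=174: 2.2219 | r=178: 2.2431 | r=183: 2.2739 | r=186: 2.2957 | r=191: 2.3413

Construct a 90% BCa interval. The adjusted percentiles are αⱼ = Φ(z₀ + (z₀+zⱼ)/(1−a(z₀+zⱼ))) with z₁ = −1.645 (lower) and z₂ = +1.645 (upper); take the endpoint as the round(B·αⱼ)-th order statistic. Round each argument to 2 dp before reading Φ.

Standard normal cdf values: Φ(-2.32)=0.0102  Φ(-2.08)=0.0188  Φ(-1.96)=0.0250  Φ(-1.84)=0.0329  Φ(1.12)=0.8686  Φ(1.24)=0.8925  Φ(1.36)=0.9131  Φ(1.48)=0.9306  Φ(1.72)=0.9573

(1.5284, 2.2219)

Lower: z₀ + z₁ = -0.319 + (-1.645) = -1.964; 1 − a(z₀+z₁) = 1 − (0.060)(-1.964) = 1.1178; argument = -0.319 + (-1.964)/1.1178 = -2.0760 → -2.08.
α₁ = Φ(-2.08) = 0.0188; rank = round(200 × 0.0188) = 4; θ*₍4₎ = 1.5284.
Upper: z₀ + z₂ = 1.326; 1 − a(z₀+z₂) = 0.9204; argument = 1.1216 → 1.12; α₂ = 0.8686; rank = 174; θ*₍174₎ = 2.2219.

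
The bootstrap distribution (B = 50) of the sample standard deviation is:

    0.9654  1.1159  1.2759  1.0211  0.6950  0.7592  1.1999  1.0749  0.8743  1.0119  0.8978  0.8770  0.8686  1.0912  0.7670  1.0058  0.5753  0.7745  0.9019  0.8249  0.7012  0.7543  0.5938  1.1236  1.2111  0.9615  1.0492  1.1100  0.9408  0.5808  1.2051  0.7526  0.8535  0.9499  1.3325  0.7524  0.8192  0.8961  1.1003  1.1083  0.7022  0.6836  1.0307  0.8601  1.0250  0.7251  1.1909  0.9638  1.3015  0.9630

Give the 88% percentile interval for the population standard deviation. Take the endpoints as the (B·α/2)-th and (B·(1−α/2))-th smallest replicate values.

(0.5938, 1.2111)

Sorted replicates: 0.5753, 0.5808, 0.5938, 0.6836, 0.6950, 0.7012, 0.7022, 0.7251, 0.7524, 0.7526, 0.7543, 0.7592, 0.7670, 0.7745, 0.8192, 0.8249, 0.8535, 0.8601, 0.8686, 0.8743, 0.8770, 0.8961, 0.8978, 0.9019, 0.9408, 0.9499, 0.9615, 0.9630, 0.9638, 0.9654, 1.0058, 1.0119, 1.0211, 1.0250, 1.0307, 1.0492, 1.0749, 1.0912, 1.1003, 1.1083, 1.1100, 1.1159, 1.1236, 1.1909, 1.1999, 1.2051, 1.2111, 1.2759, 1.3015, 1.3325
α = 0.12; lower rank = 50 × 0.060 = 3; upper rank = 50 × 0.940 = 47.
The 3rd smallest replicate is 0.5938; the 47th is 1.2111.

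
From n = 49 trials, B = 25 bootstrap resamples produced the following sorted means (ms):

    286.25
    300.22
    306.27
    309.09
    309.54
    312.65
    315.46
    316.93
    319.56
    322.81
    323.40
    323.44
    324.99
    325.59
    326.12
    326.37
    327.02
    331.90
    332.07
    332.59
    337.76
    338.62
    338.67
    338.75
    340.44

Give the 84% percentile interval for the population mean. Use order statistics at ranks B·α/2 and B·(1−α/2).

α = 0.16; lower rank = 25 × 0.080 = 2; upper rank = 25 × 0.920 = 23.
The 2nd smallest replicate is 300.22; the 23rd is 338.67.

(300.22, 338.67)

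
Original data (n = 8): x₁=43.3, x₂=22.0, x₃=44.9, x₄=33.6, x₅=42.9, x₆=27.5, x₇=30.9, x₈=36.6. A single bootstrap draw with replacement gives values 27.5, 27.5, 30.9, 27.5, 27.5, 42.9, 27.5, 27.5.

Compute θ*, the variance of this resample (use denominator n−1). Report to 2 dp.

Mean = 29.8500; sum of squared deviations = 204.5400
s² = 204.5400 / 7 = 29.2200

θ* = 29.22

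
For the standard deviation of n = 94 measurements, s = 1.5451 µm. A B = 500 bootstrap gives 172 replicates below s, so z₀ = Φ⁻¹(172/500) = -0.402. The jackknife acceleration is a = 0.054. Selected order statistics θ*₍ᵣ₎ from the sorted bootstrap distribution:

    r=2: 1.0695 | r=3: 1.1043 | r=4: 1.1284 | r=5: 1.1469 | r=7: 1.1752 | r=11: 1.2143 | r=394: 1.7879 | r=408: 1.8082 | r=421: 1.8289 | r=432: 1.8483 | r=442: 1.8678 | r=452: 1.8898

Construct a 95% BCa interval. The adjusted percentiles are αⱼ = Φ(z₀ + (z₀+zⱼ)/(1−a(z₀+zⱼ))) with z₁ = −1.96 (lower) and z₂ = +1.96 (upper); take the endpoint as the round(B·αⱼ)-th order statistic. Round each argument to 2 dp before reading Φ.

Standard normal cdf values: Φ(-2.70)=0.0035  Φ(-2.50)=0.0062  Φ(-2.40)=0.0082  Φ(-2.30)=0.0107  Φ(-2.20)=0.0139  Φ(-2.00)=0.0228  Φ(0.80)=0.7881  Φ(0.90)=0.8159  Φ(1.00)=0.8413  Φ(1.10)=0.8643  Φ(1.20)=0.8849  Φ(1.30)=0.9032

Lower: z₀ + z₁ = -0.402 + (-1.960) = -2.362; 1 − a(z₀+z₁) = 1 − (0.054)(-2.362) = 1.1275; argument = -0.402 + (-2.362)/1.1275 = -2.4968 → -2.50.
α₁ = Φ(-2.50) = 0.0062; rank = round(500 × 0.0062) = 3; θ*₍3₎ = 1.1043.
Upper: z₀ + z₂ = 1.558; 1 − a(z₀+z₂) = 0.9159; argument = 1.2991 → 1.30; α₂ = 0.9032; rank = 452; θ*₍452₎ = 1.8898.

(1.1043, 1.8898)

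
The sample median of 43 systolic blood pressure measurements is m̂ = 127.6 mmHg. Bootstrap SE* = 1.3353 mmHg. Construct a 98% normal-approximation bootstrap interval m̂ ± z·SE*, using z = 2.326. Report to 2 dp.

(124.49, 130.71)

Margin = 2.326 × 1.3353 = 3.106
Interval: 127.6 ± 3.106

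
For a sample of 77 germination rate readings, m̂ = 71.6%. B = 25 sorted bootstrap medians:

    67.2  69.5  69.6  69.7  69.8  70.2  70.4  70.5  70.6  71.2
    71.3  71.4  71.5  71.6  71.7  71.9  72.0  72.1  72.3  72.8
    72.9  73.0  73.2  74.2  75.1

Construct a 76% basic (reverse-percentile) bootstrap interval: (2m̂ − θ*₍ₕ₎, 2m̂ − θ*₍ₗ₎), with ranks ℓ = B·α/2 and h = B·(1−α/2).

(70.2, 73.6)

Percentile endpoints at ranks 3 and 22: θ*₍3₎ = 69.6, θ*₍22₎ = 73.0.
Basic interval reflects these around m̂:
  lower = 2 × 71.6 − 73.0 = 70.2
  upper = 2 × 71.6 − 69.6 = 73.6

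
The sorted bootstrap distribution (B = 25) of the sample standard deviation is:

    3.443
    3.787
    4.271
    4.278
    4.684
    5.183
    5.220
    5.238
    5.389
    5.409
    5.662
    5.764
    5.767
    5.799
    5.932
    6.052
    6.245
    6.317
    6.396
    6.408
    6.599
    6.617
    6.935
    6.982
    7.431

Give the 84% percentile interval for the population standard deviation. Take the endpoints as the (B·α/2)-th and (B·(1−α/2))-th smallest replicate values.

(3.787, 6.935)

α = 0.16; lower rank = 25 × 0.080 = 2; upper rank = 25 × 0.920 = 23.
The 2nd smallest replicate is 3.787; the 23rd is 6.935.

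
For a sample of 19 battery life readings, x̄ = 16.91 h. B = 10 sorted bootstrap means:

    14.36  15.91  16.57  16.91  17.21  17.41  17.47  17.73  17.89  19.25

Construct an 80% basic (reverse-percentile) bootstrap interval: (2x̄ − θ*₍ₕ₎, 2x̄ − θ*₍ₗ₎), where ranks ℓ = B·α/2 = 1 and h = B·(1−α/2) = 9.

Percentile endpoints at ranks 1 and 9: θ*₍1₎ = 14.36, θ*₍9₎ = 17.89.
Basic interval reflects these around x̄:
  lower = 2 × 16.91 − 17.89 = 15.93
  upper = 2 × 16.91 − 14.36 = 19.46

(15.93, 19.46)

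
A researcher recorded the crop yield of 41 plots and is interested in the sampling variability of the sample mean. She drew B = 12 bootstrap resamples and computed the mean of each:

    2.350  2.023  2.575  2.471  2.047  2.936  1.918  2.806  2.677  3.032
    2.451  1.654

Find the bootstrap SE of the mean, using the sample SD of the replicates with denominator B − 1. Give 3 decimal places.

SE* = 0.429

Bootstrap SE is the standard deviation of the 12 replicate means.
Mean of replicates: (2.350 + 2.023 + 2.575 + 2.471 + 2.047 + 2.936 + 1.918 + 2.806 + 2.677 + 3.032 + 2.451 + 1.654) / 12 = 28.9400 / 12 = 2.4117
Sum of squared deviations: (−0.0617)² + (−0.3887)² + (+0.1633)² + (+0.0593)² + (−0.3647)² + (+0.5243)² + (−0.4937)² + (+0.3943)² + (+0.2653)² + (+0.6203)² + (+0.0393)² + (−0.7577)² = 2.0230
Variance = 2.0230 / 11 = 0.1839
SE* = √0.1839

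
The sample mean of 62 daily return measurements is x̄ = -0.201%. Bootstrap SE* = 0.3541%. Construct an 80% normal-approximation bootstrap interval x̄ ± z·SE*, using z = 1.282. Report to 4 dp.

(-0.6550, 0.2530)

Margin = 1.282 × 0.3541 = 0.45396
Interval: -0.201 ± 0.45396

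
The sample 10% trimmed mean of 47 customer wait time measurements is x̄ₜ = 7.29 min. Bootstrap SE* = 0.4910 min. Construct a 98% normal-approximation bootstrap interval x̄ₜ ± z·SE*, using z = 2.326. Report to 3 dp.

(6.148, 8.432)

Margin = 2.326 × 0.4910 = 1.1421
Interval: 7.29 ± 1.1421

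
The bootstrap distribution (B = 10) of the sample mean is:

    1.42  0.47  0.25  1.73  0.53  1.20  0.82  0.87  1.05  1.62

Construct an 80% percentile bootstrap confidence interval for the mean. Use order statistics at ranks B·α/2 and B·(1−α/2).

Sorted replicates: 0.25, 0.47, 0.53, 0.82, 0.87, 1.05, 1.20, 1.42, 1.62, 1.73
α = 0.20; lower rank = 10 × 0.100 = 1; upper rank = 10 × 0.900 = 9.
The 1st smallest replicate is 0.25; the 9th is 1.62.

(0.25, 1.62)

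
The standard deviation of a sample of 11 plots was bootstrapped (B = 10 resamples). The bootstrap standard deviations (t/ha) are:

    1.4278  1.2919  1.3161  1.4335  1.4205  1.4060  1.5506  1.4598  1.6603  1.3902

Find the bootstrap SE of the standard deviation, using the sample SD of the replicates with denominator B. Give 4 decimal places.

Bootstrap SE is the standard deviation of the 10 replicate standard deviations.
Mean of replicates: (1.4278 + 1.2919 + 1.3161 + 1.4335 + 1.4205 + 1.4060 + 1.5506 + 1.4598 + 1.6603 + 1.3902) / 10 = 14.35670 / 10 = 1.43567
Sum of squared deviations: (−0.00787)² + (−0.14377)² + (−0.11957)² + (−0.00217)² + (−0.01517)² + (−0.02967)² + (+0.11493)² + (+0.02413)² + (+0.22463)² + (−0.04547)² = 0.10246
Variance = 0.10246 / 10 = 0.01025
SE* = √0.01025

SE* = 0.1012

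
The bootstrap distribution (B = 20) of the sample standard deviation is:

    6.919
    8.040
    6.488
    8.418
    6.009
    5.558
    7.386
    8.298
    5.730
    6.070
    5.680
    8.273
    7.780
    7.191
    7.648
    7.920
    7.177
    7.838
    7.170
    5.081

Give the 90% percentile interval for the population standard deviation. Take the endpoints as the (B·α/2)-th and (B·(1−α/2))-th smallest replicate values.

(5.081, 8.298)

Sorted replicates: 5.081, 5.558, 5.680, 5.730, 6.009, 6.070, 6.488, 6.919, 7.170, 7.177, 7.191, 7.386, 7.648, 7.780, 7.838, 7.920, 8.040, 8.273, 8.298, 8.418
α = 0.10; lower rank = 20 × 0.050 = 1; upper rank = 20 × 0.950 = 19.
The 1st smallest replicate is 5.081; the 19th is 8.298.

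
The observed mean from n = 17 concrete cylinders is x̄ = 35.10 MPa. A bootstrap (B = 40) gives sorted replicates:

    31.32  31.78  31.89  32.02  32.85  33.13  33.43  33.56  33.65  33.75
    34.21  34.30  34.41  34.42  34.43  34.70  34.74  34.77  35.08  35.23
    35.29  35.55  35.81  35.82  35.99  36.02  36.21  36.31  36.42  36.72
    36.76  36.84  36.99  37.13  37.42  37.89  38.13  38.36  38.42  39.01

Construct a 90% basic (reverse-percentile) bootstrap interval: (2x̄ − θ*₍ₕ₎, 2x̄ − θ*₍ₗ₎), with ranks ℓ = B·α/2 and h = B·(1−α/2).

(31.84, 38.42)

Percentile endpoints at ranks 2 and 38: θ*₍2₎ = 31.78, θ*₍38₎ = 38.36.
Basic interval reflects these around x̄:
  lower = 2 × 35.10 − 38.36 = 31.84
  upper = 2 × 35.10 − 31.78 = 38.42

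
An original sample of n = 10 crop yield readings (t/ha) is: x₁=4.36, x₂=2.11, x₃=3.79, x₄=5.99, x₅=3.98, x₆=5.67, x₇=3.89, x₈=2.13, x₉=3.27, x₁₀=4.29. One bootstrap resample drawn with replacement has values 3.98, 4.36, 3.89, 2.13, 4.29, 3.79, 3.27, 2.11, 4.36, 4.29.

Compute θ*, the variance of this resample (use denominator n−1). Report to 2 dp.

θ* = 0.76

Mean = 3.6470; sum of squared deviations = 6.8398
s² = 6.8398 / 9 = 0.7600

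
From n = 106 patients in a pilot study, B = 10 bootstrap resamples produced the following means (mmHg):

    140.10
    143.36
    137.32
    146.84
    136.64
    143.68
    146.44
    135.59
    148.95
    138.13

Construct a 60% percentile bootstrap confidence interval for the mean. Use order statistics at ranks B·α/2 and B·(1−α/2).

(136.64, 146.44)

Sorted replicates: 135.59, 136.64, 137.32, 138.13, 140.10, 143.36, 143.68, 146.44, 146.84, 148.95
α = 0.40; lower rank = 10 × 0.200 = 2; upper rank = 10 × 0.800 = 8.
The 2nd smallest replicate is 136.64; the 8th is 146.44.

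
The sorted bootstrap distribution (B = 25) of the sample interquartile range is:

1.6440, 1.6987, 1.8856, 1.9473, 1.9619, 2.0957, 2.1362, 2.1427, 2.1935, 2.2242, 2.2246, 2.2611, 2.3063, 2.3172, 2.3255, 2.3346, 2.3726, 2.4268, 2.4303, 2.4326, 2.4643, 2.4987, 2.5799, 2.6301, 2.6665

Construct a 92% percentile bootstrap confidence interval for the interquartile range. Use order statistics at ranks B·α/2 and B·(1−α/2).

α = 0.08; lower rank = 25 × 0.040 = 1; upper rank = 25 × 0.960 = 24.
The 1st smallest replicate is 1.6440; the 24th is 2.6301.

(1.6440, 2.6301)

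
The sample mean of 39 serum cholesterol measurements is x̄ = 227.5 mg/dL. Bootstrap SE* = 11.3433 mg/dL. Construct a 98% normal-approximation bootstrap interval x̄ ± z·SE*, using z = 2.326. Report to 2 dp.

Margin = 2.326 × 11.3433 = 26.385
Interval: 227.5 ± 26.385

(201.12, 253.88)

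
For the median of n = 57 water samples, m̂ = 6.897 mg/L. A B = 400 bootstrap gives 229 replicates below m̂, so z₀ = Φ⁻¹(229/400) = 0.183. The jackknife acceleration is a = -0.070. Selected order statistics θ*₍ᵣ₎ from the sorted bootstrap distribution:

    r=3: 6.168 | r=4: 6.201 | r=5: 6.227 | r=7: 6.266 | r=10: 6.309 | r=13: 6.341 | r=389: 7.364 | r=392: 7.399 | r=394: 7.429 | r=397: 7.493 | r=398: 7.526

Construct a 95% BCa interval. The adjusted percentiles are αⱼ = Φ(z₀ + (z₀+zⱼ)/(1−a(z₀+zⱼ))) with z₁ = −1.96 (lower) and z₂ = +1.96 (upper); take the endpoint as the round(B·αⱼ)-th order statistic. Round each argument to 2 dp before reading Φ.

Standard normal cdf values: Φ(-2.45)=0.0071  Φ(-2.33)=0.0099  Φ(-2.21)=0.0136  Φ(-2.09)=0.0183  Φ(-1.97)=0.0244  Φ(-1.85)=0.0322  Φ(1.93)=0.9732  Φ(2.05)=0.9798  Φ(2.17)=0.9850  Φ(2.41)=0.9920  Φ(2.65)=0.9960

(6.341, 7.399)

Lower: z₀ + z₁ = 0.183 + (-1.960) = -1.777; 1 − a(z₀+z₁) = 1 − (-0.070)(-1.777) = 0.8756; argument = 0.183 + (-1.777)/0.8756 = -1.8464 → -1.85.
α₁ = Φ(-1.85) = 0.0322; rank = round(400 × 0.0322) = 13; θ*₍13₎ = 6.341.
Upper: z₀ + z₂ = 2.143; 1 − a(z₀+z₂) = 1.1500; argument = 2.0465 → 2.05; α₂ = 0.9798; rank = 392; θ*₍392₎ = 7.399.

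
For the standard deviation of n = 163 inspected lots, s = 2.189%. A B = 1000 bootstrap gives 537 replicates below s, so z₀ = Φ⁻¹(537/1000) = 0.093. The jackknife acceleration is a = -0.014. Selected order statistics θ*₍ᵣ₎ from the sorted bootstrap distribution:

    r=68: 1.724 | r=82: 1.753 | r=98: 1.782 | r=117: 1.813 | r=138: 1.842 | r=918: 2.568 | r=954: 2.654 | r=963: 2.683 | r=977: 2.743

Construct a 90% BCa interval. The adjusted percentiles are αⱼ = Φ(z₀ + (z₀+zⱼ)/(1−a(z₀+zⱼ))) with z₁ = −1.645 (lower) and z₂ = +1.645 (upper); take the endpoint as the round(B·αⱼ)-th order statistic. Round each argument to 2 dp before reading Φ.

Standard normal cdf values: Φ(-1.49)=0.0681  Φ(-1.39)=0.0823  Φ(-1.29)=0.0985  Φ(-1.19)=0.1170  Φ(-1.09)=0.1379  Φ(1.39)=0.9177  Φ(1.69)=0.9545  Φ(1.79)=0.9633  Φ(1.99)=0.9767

(1.724, 2.683)

Lower: z₀ + z₁ = 0.093 + (-1.645) = -1.552; 1 − a(z₀+z₁) = 1 − (-0.014)(-1.552) = 0.9783; argument = 0.093 + (-1.552)/0.9783 = -1.4935 → -1.49.
α₁ = Φ(-1.49) = 0.0681; rank = round(1000 × 0.0681) = 68; θ*₍68₎ = 1.724.
Upper: z₀ + z₂ = 1.738; 1 − a(z₀+z₂) = 1.0243; argument = 1.7897 → 1.79; α₂ = 0.9633; rank = 963; θ*₍963₎ = 2.683.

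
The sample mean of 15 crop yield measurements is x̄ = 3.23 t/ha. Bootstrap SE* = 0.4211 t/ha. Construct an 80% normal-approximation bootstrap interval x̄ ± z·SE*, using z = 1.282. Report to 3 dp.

(2.690, 3.770)

Margin = 1.282 × 0.4211 = 0.5399
Interval: 3.23 ± 0.5399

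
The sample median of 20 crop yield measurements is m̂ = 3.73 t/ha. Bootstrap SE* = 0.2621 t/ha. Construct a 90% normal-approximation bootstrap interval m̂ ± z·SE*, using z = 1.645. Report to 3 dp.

Margin = 1.645 × 0.2621 = 0.4312
Interval: 3.73 ± 0.4312

(3.299, 4.161)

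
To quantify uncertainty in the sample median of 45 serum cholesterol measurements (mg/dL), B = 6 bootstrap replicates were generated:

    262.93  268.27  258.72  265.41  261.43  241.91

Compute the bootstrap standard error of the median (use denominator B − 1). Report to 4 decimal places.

SE* = 9.3475

Bootstrap SE is the standard deviation of the 6 replicate medians.
Mean of replicates: (262.93 + 268.27 + 258.72 + 265.41 + 261.43 + 241.91) / 6 = 1558.67000 / 6 = 259.77833
Sum of squared deviations: (+3.15167)² + (+8.49167)² + (−1.05833)² + (+5.63167)² + (+1.65167)² + (−17.86833)² = 436.88248
Variance = 436.88248 / 5 = 87.37650
SE* = √87.37650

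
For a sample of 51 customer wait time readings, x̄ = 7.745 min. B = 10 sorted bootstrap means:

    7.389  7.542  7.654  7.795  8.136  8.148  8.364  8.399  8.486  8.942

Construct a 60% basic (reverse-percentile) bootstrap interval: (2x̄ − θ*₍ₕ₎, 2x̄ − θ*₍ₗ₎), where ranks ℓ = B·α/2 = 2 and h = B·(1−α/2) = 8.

(7.091, 7.948)

Percentile endpoints at ranks 2 and 8: θ*₍2₎ = 7.542, θ*₍8₎ = 8.399.
Basic interval reflects these around x̄:
  lower = 2 × 7.745 − 8.399 = 7.091
  upper = 2 × 7.745 − 7.542 = 7.948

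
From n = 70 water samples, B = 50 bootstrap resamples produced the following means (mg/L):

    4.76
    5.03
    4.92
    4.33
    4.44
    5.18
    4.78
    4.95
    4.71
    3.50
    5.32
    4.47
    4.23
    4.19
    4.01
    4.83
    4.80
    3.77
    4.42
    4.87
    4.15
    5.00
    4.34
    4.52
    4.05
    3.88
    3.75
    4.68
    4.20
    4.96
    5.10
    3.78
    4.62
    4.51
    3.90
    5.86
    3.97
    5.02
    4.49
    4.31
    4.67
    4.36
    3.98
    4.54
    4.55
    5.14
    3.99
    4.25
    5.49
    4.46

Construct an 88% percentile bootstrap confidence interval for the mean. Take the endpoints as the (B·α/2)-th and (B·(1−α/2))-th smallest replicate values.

Sorted replicates: 3.50, 3.75, 3.77, 3.78, 3.88, 3.90, 3.97, 3.98, 3.99, 4.01, 4.05, 4.15, 4.19, 4.20, 4.23, 4.25, 4.31, 4.33, 4.34, 4.36, 4.42, 4.44, 4.46, 4.47, 4.49, 4.51, 4.52, 4.54, 4.55, 4.62, 4.67, 4.68, 4.71, 4.76, 4.78, 4.80, 4.83, 4.87, 4.92, 4.95, 4.96, 5.00, 5.02, 5.03, 5.10, 5.14, 5.18, 5.32, 5.49, 5.86
α = 0.12; lower rank = 50 × 0.060 = 3; upper rank = 50 × 0.940 = 47.
The 3rd smallest replicate is 3.77; the 47th is 5.18.

(3.77, 5.18)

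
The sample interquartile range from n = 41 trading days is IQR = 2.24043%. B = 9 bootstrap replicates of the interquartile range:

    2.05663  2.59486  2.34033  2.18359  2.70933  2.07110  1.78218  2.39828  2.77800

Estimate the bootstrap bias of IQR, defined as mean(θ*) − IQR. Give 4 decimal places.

mean(θ*) = (2.05663 + 2.59486 + 2.34033 + 2.18359 + 2.70933 + 2.07110 + 1.78218 + 2.39828 + 2.77800) / 9 = 2.32381
bias = 2.32381 − 2.24043

bias = +0.0834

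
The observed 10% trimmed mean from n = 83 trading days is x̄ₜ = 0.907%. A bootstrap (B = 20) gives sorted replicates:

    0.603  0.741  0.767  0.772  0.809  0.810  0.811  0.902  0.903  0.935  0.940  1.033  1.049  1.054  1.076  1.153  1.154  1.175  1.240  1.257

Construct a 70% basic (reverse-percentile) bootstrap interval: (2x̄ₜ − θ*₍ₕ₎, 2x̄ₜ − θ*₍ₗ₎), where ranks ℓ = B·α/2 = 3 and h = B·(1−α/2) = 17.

(0.660, 1.047)

Percentile endpoints at ranks 3 and 17: θ*₍3₎ = 0.767, θ*₍17₎ = 1.154.
Basic interval reflects these around x̄ₜ:
  lower = 2 × 0.907 − 1.154 = 0.660
  upper = 2 × 0.907 − 0.767 = 1.047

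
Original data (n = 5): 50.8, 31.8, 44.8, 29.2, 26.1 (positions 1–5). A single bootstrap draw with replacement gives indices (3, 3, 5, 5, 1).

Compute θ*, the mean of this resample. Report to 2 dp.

θ* = 38.52

Resample values: 44.8, 44.8, 26.1, 26.1, 50.8.
Mean = (44.8 + 44.8 + 26.1 + 26.1 + 50.8) / 5 = 192.60 / 5 = 38.52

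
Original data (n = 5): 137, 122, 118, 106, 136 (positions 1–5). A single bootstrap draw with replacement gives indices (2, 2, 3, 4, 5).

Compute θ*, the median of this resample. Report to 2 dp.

Resample values: 122, 122, 118, 106, 136.
Sorted: 106, 118, 122, 122, 136
Median = middle value = 122.00

θ* = 122.00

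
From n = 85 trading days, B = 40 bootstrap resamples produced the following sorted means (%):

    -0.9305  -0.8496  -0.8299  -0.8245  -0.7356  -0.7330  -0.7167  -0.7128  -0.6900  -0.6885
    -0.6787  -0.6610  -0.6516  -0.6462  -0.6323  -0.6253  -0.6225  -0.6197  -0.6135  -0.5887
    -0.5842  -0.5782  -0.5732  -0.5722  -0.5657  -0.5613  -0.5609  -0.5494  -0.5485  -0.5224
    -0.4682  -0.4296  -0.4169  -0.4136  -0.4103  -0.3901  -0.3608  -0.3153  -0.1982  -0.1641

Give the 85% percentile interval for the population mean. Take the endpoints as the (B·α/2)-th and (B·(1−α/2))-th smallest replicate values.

(-0.8299, -0.3608)

α = 0.15; lower rank = 40 × 0.075 = 3; upper rank = 40 × 0.925 = 37.
The 3rd smallest replicate is -0.8299; the 37th is -0.3608.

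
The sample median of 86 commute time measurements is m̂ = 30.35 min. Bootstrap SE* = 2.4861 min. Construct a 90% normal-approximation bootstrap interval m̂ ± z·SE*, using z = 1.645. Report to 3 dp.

(26.260, 34.440)

Margin = 1.645 × 2.4861 = 4.0896
Interval: 30.35 ± 4.0896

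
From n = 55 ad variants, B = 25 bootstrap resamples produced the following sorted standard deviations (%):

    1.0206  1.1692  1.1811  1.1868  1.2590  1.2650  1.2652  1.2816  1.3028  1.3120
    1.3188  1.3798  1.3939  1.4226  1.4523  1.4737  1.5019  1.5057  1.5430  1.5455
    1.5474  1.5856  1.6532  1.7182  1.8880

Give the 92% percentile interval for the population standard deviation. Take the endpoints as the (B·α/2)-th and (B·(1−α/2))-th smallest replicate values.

(1.0206, 1.7182)

α = 0.08; lower rank = 25 × 0.040 = 1; upper rank = 25 × 0.960 = 24.
The 1st smallest replicate is 1.0206; the 24th is 1.7182.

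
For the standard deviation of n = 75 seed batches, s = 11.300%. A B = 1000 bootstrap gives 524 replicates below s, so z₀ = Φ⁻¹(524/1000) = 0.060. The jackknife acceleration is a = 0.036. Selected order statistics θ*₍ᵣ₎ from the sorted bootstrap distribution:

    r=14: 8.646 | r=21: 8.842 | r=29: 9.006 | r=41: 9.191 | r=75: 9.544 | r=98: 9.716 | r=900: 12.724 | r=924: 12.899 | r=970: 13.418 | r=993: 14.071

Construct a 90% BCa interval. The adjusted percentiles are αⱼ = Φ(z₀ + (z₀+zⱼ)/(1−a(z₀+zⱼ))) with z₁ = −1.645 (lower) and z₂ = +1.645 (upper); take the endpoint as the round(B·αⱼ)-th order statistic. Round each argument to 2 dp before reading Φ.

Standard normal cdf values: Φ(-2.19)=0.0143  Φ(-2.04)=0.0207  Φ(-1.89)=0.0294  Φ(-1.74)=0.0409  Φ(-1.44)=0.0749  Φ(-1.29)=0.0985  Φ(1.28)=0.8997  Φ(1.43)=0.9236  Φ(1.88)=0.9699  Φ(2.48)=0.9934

(9.544, 13.418)

Lower: z₀ + z₁ = 0.060 + (-1.645) = -1.585; 1 − a(z₀+z₁) = 1 − (0.036)(-1.585) = 1.0571; argument = 0.060 + (-1.585)/1.0571 = -1.4394 → -1.44.
α₁ = Φ(-1.44) = 0.0749; rank = round(1000 × 0.0749) = 75; θ*₍75₎ = 9.544.
Upper: z₀ + z₂ = 1.705; 1 − a(z₀+z₂) = 0.9386; argument = 1.8765 → 1.88; α₂ = 0.9699; rank = 970; θ*₍970₎ = 13.418.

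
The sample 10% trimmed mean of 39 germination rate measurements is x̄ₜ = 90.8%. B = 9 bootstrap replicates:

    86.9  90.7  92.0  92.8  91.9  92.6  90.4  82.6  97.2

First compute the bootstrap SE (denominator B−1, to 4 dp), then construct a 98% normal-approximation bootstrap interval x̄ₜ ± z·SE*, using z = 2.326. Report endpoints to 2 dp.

Mean of replicates = 90.7889; sum of squared deviations = 133.4689; SE* = √(133.4689/8) = 4.0846
Margin = 2.326 × 4.0846 = 9.501
Interval: 90.8 ± 9.501

(81.30, 100.30)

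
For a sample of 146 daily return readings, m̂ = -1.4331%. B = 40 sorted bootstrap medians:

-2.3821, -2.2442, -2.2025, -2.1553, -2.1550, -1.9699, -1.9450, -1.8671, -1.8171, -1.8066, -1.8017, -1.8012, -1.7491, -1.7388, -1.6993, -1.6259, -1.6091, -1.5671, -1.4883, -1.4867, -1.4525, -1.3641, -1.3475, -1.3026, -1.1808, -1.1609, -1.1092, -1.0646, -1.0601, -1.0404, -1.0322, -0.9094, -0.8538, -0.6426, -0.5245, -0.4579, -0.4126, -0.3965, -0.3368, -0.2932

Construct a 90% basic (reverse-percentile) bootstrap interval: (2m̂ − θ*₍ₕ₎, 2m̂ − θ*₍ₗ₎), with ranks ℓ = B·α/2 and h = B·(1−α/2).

(-2.4697, -0.6220)

Percentile endpoints at ranks 2 and 38: θ*₍2₎ = -2.2442, θ*₍38₎ = -0.3965.
Basic interval reflects these around m̂:
  lower = 2 × -1.4331 − -0.3965 = -2.4697
  upper = 2 × -1.4331 − -2.2442 = -0.6220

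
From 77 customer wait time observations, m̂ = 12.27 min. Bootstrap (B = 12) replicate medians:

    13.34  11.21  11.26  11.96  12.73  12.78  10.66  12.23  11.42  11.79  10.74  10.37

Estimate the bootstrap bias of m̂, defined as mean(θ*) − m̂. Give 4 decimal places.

bias = −0.5625

mean(θ*) = (13.34 + 11.21 + 11.26 + 11.96 + 12.73 + 12.78 + 10.66 + 12.23 + 11.42 + 11.79 + 10.74 + 10.37) / 12 = 11.70750
bias = 11.70750 − 12.27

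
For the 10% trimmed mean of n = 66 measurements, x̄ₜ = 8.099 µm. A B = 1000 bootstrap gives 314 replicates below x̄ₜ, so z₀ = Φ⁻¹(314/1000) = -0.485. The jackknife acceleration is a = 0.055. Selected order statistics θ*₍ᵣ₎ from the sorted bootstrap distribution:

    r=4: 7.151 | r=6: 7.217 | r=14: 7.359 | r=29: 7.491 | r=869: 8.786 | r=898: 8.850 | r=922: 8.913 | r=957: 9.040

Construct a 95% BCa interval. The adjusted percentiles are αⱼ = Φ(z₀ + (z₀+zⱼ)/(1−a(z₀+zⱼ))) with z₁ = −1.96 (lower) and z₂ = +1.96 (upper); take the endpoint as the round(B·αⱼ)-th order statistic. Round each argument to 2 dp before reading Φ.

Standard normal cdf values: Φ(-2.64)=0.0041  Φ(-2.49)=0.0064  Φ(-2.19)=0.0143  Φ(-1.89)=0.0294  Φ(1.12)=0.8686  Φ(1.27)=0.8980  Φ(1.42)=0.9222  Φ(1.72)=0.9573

(7.151, 8.786)

Lower: z₀ + z₁ = -0.485 + (-1.960) = -2.445; 1 − a(z₀+z₁) = 1 − (0.055)(-2.445) = 1.1345; argument = -0.485 + (-2.445)/1.1345 = -2.6402 → -2.64.
α₁ = Φ(-2.64) = 0.0041; rank = round(1000 × 0.0041) = 4; θ*₍4₎ = 7.151.
Upper: z₀ + z₂ = 1.475; 1 − a(z₀+z₂) = 0.9189; argument = 1.1202 → 1.12; α₂ = 0.8686; rank = 869; θ*₍869₎ = 8.786.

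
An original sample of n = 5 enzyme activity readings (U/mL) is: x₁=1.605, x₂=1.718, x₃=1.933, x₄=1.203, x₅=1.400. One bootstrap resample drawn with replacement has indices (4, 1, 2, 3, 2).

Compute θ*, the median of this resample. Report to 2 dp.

θ* = 1.72

Resample values: 1.203, 1.605, 1.718, 1.933, 1.718.
Sorted: 1.203, 1.605, 1.718, 1.718, 1.933
Median = middle value = 1.72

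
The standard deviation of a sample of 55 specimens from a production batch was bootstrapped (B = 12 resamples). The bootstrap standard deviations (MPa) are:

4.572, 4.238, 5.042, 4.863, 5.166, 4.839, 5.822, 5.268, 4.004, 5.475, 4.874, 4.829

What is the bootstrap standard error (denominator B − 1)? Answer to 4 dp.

SE* = 0.5012

Bootstrap SE is the standard deviation of the 12 replicate standard deviations.
Mean of replicates: (4.572 + 4.238 + 5.042 + 4.863 + 5.166 + 4.839 + 5.822 + 5.268 + 4.004 + 5.475 + 4.874 + 4.829) / 12 = 58.99200 / 12 = 4.91600
Sum of squared deviations: (−0.34400)² + (−0.67800)² + (+0.12600)² + (−0.05300)² + (+0.25000)² + (−0.07700)² + (+0.90600)² + (+0.35200)² + (−0.91200)² + (+0.55900)² + (−0.04200)² + (−0.08700)² = 2.76343
Variance = 2.76343 / 11 = 0.25122
SE* = √0.25122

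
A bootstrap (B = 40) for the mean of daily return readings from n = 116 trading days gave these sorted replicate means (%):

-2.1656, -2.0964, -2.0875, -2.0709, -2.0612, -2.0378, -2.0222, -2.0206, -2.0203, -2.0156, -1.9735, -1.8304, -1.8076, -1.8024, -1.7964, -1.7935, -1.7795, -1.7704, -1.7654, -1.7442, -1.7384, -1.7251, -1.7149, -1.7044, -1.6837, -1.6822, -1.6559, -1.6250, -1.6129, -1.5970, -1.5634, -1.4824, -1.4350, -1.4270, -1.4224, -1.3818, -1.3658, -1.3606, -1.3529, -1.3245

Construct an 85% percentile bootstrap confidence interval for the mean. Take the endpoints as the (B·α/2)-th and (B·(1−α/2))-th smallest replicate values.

(-2.0875, -1.3658)

α = 0.15; lower rank = 40 × 0.075 = 3; upper rank = 40 × 0.925 = 37.
The 3rd smallest replicate is -2.0875; the 37th is -1.3658.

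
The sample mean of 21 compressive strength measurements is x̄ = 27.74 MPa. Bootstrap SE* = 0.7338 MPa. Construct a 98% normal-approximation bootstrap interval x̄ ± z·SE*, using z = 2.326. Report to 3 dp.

Margin = 2.326 × 0.7338 = 1.7068
Interval: 27.74 ± 1.7068

(26.033, 29.447)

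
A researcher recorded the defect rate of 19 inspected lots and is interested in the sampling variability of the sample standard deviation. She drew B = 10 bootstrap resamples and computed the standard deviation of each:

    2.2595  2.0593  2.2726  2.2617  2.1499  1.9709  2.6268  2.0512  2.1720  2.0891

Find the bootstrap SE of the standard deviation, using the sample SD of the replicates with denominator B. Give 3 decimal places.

Bootstrap SE is the standard deviation of the 10 replicate standard deviations.
Mean of replicates: (2.2595 + 2.0593 + 2.2726 + 2.2617 + 2.1499 + 1.9709 + 2.6268 + 2.0512 + 2.1720 + 2.0891) / 10 = 21.91300 / 10 = 2.19130
Sum of squared deviations: (+0.06820)² + (−0.13200)² + (+0.08130)² + (+0.07040)² + (−0.04140)² + (−0.22040)² + (+0.43550)² + (−0.14010)² + (−0.01930)² + (−0.10220)² = 0.30404
Variance = 0.30404 / 10 = 0.03040
SE* = √0.03040

SE* = 0.174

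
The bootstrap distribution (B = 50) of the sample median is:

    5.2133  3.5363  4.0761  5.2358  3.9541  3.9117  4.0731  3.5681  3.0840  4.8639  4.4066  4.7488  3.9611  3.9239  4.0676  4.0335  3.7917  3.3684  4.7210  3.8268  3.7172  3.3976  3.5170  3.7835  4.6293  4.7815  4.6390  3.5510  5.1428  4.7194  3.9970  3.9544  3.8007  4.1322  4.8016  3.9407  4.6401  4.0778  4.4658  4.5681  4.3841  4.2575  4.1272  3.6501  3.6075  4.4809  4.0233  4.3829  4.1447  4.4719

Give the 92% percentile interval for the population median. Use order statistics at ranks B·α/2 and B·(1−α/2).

(3.3684, 5.1428)

Sorted replicates: 3.0840, 3.3684, 3.3976, 3.5170, 3.5363, 3.5510, 3.5681, 3.6075, 3.6501, 3.7172, 3.7835, 3.7917, 3.8007, 3.8268, 3.9117, 3.9239, 3.9407, 3.9541, 3.9544, 3.9611, 3.9970, 4.0233, 4.0335, 4.0676, 4.0731, 4.0761, 4.0778, 4.1272, 4.1322, 4.1447, 4.2575, 4.3829, 4.3841, 4.4066, 4.4658, 4.4719, 4.4809, 4.5681, 4.6293, 4.6390, 4.6401, 4.7194, 4.7210, 4.7488, 4.7815, 4.8016, 4.8639, 5.1428, 5.2133, 5.2358
α = 0.08; lower rank = 50 × 0.040 = 2; upper rank = 50 × 0.960 = 48.
The 2nd smallest replicate is 3.3684; the 48th is 5.1428.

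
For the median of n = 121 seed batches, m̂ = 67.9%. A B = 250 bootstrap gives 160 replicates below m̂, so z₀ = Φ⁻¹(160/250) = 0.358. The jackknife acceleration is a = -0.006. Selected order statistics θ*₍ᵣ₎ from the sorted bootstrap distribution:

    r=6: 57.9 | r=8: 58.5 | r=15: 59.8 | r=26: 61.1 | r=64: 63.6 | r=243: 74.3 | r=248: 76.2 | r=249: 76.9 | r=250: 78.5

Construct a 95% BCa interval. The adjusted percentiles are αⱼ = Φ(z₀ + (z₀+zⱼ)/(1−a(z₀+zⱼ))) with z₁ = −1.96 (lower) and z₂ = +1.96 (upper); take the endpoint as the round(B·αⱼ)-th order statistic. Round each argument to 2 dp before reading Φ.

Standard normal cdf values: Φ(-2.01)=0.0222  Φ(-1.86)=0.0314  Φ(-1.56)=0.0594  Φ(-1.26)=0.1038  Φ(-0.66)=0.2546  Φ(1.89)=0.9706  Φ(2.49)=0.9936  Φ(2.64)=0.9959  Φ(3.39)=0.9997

(61.1, 76.9)

Lower: z₀ + z₁ = 0.358 + (-1.960) = -1.602; 1 − a(z₀+z₁) = 1 − (-0.006)(-1.602) = 0.9904; argument = 0.358 + (-1.602)/0.9904 = -1.2595 → -1.26.
α₁ = Φ(-1.26) = 0.1038; rank = round(250 × 0.1038) = 26; θ*₍26₎ = 61.1.
Upper: z₀ + z₂ = 2.318; 1 − a(z₀+z₂) = 1.0139; argument = 2.6442 → 2.64; α₂ = 0.9959; rank = 249; θ*₍249₎ = 76.9.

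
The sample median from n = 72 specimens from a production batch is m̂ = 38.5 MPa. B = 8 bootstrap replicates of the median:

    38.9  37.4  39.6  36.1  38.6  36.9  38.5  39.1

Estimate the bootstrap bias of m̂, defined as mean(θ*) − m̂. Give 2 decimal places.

mean(θ*) = (38.9 + 37.4 + 39.6 + 36.1 + 38.6 + 36.9 + 38.5 + 39.1) / 8 = 38.138
bias = 38.138 − 38.5

bias = −0.36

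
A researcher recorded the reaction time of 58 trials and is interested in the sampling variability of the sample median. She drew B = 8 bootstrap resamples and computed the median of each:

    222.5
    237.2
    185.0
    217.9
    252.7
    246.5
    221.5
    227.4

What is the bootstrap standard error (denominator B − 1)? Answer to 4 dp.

Bootstrap SE is the standard deviation of the 8 replicate medians.
Mean of replicates: (222.5 + 237.2 + 185.0 + 217.9 + 252.7 + 246.5 + 221.5 + 227.4) / 8 = 1810.70000 / 8 = 226.33750
Sum of squared deviations: (−3.83750)² + (+10.86250)² + (−41.33750)² + (−8.43750)² + (+26.36250)² + (+20.16250)² + (−4.83750)² + (+1.06250)² = 3038.73875
Variance = 3038.73875 / 7 = 434.10554
SE* = √434.10554

SE* = 20.8352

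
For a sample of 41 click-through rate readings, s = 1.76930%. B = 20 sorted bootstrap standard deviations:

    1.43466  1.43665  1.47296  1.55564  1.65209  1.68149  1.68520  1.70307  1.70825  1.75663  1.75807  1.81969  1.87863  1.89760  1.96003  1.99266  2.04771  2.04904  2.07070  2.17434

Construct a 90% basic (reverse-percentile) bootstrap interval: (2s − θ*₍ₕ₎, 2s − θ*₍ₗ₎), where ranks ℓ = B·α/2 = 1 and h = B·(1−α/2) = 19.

(1.46790, 2.10394)

Percentile endpoints at ranks 1 and 19: θ*₍1₎ = 1.43466, θ*₍19₎ = 2.07070.
Basic interval reflects these around s:
  lower = 2 × 1.76930 − 2.07070 = 1.46790
  upper = 2 × 1.76930 − 1.43466 = 2.10394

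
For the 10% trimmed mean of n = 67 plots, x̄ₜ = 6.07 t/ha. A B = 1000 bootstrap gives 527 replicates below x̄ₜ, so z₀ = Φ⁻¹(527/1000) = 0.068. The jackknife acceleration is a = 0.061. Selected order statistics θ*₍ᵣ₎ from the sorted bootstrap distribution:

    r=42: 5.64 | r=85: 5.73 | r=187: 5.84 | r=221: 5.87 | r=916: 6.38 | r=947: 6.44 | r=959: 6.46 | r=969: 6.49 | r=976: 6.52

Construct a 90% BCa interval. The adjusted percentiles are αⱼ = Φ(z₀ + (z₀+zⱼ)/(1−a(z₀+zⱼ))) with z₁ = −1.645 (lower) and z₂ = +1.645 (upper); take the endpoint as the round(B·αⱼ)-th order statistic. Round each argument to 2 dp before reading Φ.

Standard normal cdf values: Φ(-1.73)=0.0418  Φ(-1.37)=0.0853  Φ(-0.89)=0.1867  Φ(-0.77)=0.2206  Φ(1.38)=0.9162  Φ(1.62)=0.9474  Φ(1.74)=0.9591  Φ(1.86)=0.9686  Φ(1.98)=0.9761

Lower: z₀ + z₁ = 0.068 + (-1.645) = -1.577; 1 − a(z₀+z₁) = 1 − (0.061)(-1.577) = 1.0962; argument = 0.068 + (-1.577)/1.0962 = -1.3706 → -1.37.
α₁ = Φ(-1.37) = 0.0853; rank = round(1000 × 0.0853) = 85; θ*₍85₎ = 5.73.
Upper: z₀ + z₂ = 1.713; 1 − a(z₀+z₂) = 0.8955; argument = 1.9809 → 1.98; α₂ = 0.9761; rank = 976; θ*₍976₎ = 6.52.

(5.73, 6.52)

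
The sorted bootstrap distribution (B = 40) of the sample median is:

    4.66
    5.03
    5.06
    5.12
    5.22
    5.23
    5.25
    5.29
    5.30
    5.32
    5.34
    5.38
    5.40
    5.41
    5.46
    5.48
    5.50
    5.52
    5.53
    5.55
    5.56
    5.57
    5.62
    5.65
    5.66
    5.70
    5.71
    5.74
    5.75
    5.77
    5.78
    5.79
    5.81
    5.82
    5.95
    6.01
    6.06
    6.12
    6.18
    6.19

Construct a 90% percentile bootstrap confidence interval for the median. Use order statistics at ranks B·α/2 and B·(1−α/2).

α = 0.10; lower rank = 40 × 0.050 = 2; upper rank = 40 × 0.950 = 38.
The 2nd smallest replicate is 5.03; the 38th is 6.12.

(5.03, 6.12)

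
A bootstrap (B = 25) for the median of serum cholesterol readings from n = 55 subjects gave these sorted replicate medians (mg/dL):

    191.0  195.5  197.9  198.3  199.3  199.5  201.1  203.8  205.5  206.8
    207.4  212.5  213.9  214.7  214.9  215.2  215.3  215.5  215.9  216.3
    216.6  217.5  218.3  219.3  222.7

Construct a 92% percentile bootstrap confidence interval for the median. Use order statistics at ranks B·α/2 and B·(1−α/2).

(191.0, 219.3)

α = 0.08; lower rank = 25 × 0.040 = 1; upper rank = 25 × 0.960 = 24.
The 1st smallest replicate is 191.0; the 24th is 219.3.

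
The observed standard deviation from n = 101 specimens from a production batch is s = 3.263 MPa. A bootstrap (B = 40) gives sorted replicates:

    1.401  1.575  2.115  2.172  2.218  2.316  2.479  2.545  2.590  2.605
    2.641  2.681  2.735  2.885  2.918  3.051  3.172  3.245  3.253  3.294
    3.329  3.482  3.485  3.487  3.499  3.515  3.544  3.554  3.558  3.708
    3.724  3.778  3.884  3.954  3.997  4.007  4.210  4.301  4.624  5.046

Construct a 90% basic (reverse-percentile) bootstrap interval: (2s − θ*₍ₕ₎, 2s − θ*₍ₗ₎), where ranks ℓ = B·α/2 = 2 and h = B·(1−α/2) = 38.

Percentile endpoints at ranks 2 and 38: θ*₍2₎ = 1.575, θ*₍38₎ = 4.301.
Basic interval reflects these around s:
  lower = 2 × 3.263 − 4.301 = 2.225
  upper = 2 × 3.263 − 1.575 = 4.951

(2.225, 4.951)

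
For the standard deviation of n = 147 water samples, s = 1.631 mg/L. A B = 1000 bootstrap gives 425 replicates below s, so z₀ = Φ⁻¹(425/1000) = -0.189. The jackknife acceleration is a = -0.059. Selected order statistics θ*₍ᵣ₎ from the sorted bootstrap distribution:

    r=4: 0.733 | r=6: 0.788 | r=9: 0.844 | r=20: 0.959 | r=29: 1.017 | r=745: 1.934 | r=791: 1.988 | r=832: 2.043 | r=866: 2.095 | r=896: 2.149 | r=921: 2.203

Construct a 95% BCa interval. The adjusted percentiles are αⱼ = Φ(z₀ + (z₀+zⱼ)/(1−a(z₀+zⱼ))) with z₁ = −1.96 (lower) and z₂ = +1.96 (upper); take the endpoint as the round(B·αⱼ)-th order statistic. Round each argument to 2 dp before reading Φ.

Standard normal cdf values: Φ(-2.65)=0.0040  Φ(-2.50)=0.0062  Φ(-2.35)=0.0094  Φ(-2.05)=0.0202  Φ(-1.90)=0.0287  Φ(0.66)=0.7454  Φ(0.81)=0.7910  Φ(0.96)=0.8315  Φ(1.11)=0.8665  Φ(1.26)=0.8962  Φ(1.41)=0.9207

Lower: z₀ + z₁ = -0.189 + (-1.960) = -2.149; 1 − a(z₀+z₁) = 1 − (-0.059)(-2.149) = 0.8732; argument = -0.189 + (-2.149)/0.8732 = -2.6500 → -2.65.
α₁ = Φ(-2.65) = 0.0040; rank = round(1000 × 0.0040) = 4; θ*₍4₎ = 0.733.
Upper: z₀ + z₂ = 1.771; 1 − a(z₀+z₂) = 1.1045; argument = 1.4145 → 1.41; α₂ = 0.9207; rank = 921; θ*₍921₎ = 2.203.

(0.733, 2.203)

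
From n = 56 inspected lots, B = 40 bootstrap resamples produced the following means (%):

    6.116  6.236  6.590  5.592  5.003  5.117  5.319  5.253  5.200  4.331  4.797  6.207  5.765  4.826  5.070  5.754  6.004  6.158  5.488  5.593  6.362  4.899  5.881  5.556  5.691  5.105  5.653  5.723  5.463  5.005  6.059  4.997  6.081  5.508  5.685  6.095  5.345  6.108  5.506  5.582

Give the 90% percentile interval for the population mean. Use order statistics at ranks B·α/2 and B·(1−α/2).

(4.797, 6.236)

Sorted replicates: 4.331, 4.797, 4.826, 4.899, 4.997, 5.003, 5.005, 5.070, 5.105, 5.117, 5.200, 5.253, 5.319, 5.345, 5.463, 5.488, 5.506, 5.508, 5.556, 5.582, 5.592, 5.593, 5.653, 5.685, 5.691, 5.723, 5.754, 5.765, 5.881, 6.004, 6.059, 6.081, 6.095, 6.108, 6.116, 6.158, 6.207, 6.236, 6.362, 6.590
α = 0.10; lower rank = 40 × 0.050 = 2; upper rank = 40 × 0.950 = 38.
The 2nd smallest replicate is 4.797; the 38th is 6.236.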